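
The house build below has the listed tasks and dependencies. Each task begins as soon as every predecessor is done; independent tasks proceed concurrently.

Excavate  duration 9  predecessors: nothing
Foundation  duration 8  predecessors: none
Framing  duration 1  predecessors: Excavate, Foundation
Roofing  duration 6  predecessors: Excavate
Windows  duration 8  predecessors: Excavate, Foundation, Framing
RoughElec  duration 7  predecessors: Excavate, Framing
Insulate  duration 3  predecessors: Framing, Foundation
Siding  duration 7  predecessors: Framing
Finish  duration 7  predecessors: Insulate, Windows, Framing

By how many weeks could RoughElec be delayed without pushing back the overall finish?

8

Excavate→Framing→Windows→Finish = 9+1+8+7 = 25 sets the makespan at 25 weeks.
RoughElec finishes as early as 17 and must finish by 25.
So RoughElec can slip 25 − 17 = 8 weeks.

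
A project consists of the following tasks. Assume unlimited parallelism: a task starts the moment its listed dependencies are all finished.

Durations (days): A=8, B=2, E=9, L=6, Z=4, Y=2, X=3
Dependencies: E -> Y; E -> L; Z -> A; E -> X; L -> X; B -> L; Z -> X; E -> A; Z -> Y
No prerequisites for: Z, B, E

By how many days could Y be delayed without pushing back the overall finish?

Critical path: E→L→X = 9+6+3 = 18, so the finish is 18 days.
Y finishes as early as 11 and must finish by 18.
Slack of Y = 16 − 9 = 7 days.

7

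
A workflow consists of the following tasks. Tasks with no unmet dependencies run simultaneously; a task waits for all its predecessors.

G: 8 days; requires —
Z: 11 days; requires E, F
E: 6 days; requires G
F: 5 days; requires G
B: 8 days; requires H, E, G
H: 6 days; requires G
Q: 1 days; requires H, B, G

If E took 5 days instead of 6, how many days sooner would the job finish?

Baseline: G→E→Z = 8+6+11 = 25 → 25 days.
E is on the critical path; changing it to 5 makes that path 24 days.
Now G→F→Z = 8+5+11 = 24 is longest, so the finish becomes 24 days.
Change in finish: 24 − 25 = -1 days.

1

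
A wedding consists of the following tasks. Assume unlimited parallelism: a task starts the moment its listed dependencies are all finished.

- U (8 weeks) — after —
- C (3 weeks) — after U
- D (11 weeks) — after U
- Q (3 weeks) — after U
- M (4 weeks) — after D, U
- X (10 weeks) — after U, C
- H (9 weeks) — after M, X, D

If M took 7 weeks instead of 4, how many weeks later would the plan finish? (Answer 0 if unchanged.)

3

Baseline: U→D→M→H = 8+11+4+9 = 32 → 32 weeks.
M lies on that path, so at 7 weeks the path becomes 35 weeks.
No other chain overtakes it, so the finish is 35 weeks.
Change in finish: 35 − 32 = +3 weeks.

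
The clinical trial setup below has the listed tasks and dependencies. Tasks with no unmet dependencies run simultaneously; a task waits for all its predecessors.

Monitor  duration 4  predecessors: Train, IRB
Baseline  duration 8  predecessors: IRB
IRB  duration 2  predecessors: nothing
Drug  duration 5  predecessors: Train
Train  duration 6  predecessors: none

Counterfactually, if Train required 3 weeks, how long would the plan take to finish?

The binding path is Train→Drug = 6+5 = 11; finish at 11 weeks.
Train lies on that path, so at 3 weeks the path becomes 8 weeks.
Now IRB→Baseline = 2+8 = 10 is longest, so the finish becomes 10 weeks.

10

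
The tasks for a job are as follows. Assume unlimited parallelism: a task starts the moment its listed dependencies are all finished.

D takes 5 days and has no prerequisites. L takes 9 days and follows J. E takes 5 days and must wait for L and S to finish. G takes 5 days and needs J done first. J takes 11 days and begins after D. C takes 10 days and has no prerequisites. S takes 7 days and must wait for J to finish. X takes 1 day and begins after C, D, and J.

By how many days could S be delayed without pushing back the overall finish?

2

D→J→L→E = 5+11+9+5 = 30 sets the makespan at 30 days.
The longest chain containing S totals 28 days.
Slack of S = 18 − 16 = 2 days.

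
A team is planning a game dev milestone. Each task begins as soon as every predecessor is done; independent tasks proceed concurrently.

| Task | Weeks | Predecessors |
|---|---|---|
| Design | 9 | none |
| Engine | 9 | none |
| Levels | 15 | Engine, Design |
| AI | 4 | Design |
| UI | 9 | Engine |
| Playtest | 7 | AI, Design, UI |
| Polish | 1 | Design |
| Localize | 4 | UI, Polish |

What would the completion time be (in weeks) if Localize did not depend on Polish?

With the dependency in place, Engine→UI→Playtest = 9+9+7 = 25 sets the finish at 25 weeks.
Dropping Polish→Localize doesn't change Localize's earliest start (18); another predecessor still binds.
After: Engine→UI→Playtest = 9+9+7 = 25 → 25 weeks.

25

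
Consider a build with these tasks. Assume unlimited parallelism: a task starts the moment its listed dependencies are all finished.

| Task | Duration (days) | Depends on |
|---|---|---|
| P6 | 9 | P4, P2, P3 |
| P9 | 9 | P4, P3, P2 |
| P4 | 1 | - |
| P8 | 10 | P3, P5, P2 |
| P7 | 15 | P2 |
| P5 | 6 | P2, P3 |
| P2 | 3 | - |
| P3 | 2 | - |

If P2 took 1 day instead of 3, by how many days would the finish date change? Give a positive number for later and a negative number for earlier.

Critical path before the change: P2→P5→P8 = 3+6+10 = 19 giving 19 days.
P2 lies on that path, so at 1 day the path becomes 17 days.
The binding chain switches to P3→P5→P8 = 2+6+10 = 18; finish 18 days.
Change in finish: 18 − 19 = -1 days.

-1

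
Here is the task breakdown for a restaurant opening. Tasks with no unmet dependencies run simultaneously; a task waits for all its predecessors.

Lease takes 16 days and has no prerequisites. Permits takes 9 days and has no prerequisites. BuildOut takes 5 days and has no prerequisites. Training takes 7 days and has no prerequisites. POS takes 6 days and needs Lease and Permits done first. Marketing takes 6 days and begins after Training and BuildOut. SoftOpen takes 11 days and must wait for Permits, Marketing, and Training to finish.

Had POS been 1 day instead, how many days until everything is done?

As given, the longest chain is Training→Marketing→SoftOpen = 7+6+11 = 24, so the finish is 24 days.
The longest path through POS is only 22 days, so POS has float 2.
The critical path is still Training→Marketing→SoftOpen; finish is now 24 days.

24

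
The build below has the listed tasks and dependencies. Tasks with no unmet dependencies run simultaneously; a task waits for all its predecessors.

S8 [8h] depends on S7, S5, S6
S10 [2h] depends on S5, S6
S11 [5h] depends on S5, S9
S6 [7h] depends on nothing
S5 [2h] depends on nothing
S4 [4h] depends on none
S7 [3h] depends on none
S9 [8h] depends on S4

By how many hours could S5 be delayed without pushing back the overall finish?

7

The longest chain is S4→S9→S11 = 4+8+5 = 17; overall finish 17 hours.
Longest path through S5: 10 hours (earliest finish 2, latest finish 9).
Float = 17 − 10 = 7.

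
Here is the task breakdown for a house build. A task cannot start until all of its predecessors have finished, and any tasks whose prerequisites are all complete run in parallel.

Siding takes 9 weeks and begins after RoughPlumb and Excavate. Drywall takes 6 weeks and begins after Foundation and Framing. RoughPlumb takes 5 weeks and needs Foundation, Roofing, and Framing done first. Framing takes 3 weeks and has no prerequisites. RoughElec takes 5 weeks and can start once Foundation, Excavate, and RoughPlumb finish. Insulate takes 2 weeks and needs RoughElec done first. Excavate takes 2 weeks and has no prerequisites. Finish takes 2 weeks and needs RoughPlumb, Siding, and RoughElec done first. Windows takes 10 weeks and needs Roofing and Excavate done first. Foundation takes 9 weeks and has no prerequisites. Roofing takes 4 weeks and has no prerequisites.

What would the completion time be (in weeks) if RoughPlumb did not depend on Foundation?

20

Original critical path: Foundation→RoughPlumb→Siding→Finish = 9+5+9+2 = 25 ⇒ 25 weeks.
Without Foundation→RoughPlumb, RoughPlumb's earliest start moves from 9 to 4.
After: Roofing→RoughPlumb→Siding→Finish = 4+5+9+2 = 20 → 20 weeks.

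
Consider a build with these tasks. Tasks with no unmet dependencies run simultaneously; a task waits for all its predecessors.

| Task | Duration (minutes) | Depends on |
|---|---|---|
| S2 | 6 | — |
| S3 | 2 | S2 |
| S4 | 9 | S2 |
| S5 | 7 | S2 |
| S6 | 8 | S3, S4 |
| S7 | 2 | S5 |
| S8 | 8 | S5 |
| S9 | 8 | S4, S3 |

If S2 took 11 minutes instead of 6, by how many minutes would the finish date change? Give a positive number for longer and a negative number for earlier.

5

Baseline: S2→S4→S6 = 6+9+8 = 23 → 23 minutes.
S2 is on the critical path; changing it to 11 makes that path 28 minutes.
That remains the longest chain; total 28 minutes.
Change in finish: 28 − 23 = +5 minutes.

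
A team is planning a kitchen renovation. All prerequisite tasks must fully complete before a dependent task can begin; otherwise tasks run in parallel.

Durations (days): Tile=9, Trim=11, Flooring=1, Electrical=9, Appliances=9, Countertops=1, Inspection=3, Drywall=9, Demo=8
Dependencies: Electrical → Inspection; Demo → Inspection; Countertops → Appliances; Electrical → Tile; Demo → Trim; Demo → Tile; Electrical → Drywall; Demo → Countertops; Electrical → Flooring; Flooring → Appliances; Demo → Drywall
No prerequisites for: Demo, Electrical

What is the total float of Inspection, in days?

Critical path: Demo→Trim = 8+11 = 19, so the finish is 19 days.
Longest path through Inspection: 12 days (earliest finish 12, latest finish 19).
So Inspection can slip 19 − 12 = 7 days.

7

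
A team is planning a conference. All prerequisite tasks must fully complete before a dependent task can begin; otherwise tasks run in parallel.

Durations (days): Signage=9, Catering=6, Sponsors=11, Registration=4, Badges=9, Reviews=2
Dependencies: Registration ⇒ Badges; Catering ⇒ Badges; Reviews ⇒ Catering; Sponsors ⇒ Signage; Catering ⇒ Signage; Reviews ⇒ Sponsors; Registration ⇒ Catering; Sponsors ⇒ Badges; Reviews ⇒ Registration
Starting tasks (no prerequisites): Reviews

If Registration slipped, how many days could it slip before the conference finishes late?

The longest chain is Reviews→Sponsors→Badges = 2+11+9 = 22; overall finish 22 days.
Longest path through Registration: 21 days (earliest finish 6, latest finish 7).
So Registration can slip 7 − 6 = 1 day.

1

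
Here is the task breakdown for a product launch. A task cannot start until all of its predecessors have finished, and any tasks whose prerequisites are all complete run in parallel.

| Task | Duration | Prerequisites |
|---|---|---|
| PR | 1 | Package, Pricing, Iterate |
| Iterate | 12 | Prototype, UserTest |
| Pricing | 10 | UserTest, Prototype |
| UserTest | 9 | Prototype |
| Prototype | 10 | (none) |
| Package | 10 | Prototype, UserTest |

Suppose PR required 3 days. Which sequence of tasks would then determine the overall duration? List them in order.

Critical path before the change: Prototype→UserTest→Iterate→PR = 10+9+12+1 = 32 giving 32 days.
Since PR is critical, the +2 change carries straight to that chain (now 34 days).
The critical path is still Prototype→UserTest→Iterate→PR; finish is now 34 days.

Prototype, UserTest, Iterate, PR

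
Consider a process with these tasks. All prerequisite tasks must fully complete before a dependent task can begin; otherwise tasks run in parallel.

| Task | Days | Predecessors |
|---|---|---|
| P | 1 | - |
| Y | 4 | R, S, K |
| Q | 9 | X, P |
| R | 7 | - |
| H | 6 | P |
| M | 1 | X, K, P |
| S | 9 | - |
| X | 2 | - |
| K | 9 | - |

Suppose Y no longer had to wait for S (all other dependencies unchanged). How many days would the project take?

Before: longest chain S→Y = 9+4 = 13, finish 13.
Dropping S→Y doesn't change Y's earliest start (9); another predecessor still binds.
New critical path: K→Y = 9+4 = 13 ⇒ 13 days.

13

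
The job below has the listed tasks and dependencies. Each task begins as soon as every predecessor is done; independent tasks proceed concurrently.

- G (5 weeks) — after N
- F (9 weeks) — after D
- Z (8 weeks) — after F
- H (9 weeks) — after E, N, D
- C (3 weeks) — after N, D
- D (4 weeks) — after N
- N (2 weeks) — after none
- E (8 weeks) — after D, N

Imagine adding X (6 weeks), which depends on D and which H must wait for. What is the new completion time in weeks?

23

Originally the plan takes 23 weeks.
With X inserted, H now waits for max(E, N, D, X).
New critical path: N→D→E→H = 2+4+8+9 = 23 ⇒ 23 weeks.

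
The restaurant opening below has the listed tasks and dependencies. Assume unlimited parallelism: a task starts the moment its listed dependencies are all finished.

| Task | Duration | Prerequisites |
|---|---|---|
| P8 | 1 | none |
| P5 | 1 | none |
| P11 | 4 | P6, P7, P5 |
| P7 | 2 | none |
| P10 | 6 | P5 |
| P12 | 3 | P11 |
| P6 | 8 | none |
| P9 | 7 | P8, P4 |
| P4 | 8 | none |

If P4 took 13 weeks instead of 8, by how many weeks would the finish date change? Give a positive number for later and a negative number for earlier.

5

Actual critical path: P4→P9 = 8+7 = 15 ⇒ 15 weeks.
P4 lies on that path, so at 13 weeks the path becomes 20 weeks.
No other chain overtakes it, so the finish is 20 weeks.
Change in finish: 20 − 15 = +5 weeks.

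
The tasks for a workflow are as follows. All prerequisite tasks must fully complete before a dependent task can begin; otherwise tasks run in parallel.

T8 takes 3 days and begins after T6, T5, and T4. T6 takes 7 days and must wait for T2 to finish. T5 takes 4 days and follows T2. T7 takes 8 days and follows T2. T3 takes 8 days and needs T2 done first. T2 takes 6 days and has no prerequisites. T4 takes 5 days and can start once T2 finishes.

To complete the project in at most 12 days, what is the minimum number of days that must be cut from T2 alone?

4

Current finish: 16 days; target: 12.
T2 is on every critical path, so each day cut from T2 cuts the finish by one (this holds down to a finish of 11).
Need 16 − 12 = 4 days off T2 → T2 becomes 2 days, finish becomes 12.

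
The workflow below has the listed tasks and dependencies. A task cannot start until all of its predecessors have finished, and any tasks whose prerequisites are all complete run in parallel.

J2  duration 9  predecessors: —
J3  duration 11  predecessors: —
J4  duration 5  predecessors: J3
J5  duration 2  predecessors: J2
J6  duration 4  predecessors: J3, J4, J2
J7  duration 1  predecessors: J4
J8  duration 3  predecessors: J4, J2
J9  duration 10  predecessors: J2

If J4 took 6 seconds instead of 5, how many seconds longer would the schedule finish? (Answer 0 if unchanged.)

1

As given, the longest chain is J3→J4→J6 = 11+5+4 = 20, so the finish is 20 seconds.
J4 lies on that path, so at 6 seconds the path becomes 21 seconds.
The critical path is still J3→J4→J6; finish is now 21 seconds.
Change in finish: 21 − 20 = +1 seconds.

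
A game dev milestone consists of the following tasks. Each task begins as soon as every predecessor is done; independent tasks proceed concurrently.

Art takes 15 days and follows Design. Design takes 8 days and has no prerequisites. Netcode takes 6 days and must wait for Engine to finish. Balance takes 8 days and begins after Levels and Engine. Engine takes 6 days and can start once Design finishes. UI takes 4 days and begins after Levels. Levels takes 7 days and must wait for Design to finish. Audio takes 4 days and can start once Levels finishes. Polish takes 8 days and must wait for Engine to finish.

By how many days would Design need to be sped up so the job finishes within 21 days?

2

Current finish: 23 days; target: 21.
Design is on every critical path, so each day cut from Design cuts the finish by one (this holds down to a finish of 16).
Need 23 − 21 = 2 days off Design → Design becomes 6 days, finish becomes 21.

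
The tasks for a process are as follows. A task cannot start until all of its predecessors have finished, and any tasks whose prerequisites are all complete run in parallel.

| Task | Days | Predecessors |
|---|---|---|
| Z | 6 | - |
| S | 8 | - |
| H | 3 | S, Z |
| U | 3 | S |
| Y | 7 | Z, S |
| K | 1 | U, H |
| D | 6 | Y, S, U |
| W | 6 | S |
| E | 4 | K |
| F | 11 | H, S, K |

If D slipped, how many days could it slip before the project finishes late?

S→H→K→F = 8+3+1+11 = 23 sets the makespan at 23 days.
Longest path through D: 21 days (earliest finish 21, latest finish 23).
Slack of D = 17 − 15 = 2 days.

2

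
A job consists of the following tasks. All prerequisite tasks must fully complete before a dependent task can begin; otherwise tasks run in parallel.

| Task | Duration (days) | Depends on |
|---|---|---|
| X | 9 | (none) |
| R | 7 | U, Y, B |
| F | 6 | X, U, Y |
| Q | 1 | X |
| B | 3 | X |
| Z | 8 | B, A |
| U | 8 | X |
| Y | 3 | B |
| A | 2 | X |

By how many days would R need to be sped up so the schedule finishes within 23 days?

Current finish: 24 days; target: 23.
R is on every critical path, so each day cut from R cuts the finish by one (this holds down to a finish of 23).
Need 24 − 23 = 1 day off R → R becomes 6 days, finish becomes 23.

1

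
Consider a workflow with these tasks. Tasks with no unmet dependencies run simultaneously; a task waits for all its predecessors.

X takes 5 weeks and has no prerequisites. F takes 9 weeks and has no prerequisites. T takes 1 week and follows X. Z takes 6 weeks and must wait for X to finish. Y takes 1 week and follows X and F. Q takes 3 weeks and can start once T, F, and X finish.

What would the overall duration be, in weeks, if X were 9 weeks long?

The binding path is F→Q = 9+3 = 12; finish at 12 weeks.
X is off the critical path — its longest chain is 11 weeks, giving 1 of slack.
Now X→Z = 9+6 = 15 is longest, so the finish becomes 15 weeks.

15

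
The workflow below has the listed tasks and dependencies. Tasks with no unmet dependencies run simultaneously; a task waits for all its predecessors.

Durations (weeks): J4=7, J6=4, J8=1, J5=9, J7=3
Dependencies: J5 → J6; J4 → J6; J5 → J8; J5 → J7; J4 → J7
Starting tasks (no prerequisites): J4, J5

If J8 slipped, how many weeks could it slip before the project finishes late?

The longest chain is J5→J6 = 9+4 = 13; overall finish 13 weeks.
J8 finishes as early as 10 and must finish by 13.
Slack of J8 = 12 − 9 = 3 weeks.

3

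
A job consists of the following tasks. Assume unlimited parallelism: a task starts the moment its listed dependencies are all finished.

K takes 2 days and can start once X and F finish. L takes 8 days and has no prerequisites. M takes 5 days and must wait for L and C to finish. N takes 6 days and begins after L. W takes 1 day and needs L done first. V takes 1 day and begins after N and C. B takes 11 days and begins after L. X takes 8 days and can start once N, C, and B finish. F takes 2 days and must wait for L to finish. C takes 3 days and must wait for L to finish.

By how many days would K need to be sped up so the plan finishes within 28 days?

1

Current finish: 29 days; target: 28.
K is on every critical path, so each day cut from K cuts the finish by one (this holds down to a finish of 28).
Need 29 − 28 = 1 day off K → K becomes 1 day, finish becomes 28.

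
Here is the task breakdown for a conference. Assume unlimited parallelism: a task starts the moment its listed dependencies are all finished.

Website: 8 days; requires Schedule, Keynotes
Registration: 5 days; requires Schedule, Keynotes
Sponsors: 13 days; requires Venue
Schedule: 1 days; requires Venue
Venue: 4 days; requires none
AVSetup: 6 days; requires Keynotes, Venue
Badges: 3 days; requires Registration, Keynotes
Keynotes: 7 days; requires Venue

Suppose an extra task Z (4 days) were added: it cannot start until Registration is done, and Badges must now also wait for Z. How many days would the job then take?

23

Originally the job takes 19 days.
With Z inserted, Badges now waits for max(Registration, Keynotes, Z).
New critical path: Venue→Keynotes→Registration→Z→Badges = 4+7+5+4+3 = 23 ⇒ 23 days.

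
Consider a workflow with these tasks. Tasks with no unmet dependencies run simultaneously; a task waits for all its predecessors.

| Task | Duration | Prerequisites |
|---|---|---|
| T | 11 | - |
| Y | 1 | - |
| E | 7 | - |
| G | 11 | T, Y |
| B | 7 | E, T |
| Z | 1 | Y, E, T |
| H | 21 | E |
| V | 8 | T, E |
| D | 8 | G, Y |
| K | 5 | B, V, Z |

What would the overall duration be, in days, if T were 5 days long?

28

As given, the longest chain is T→G→D = 11+11+8 = 30, so the finish is 30 days.
T is on the critical path; changing it to 5 makes that path 24 days.
New critical path: E→H = 7+21 = 28 ⇒ 28 days.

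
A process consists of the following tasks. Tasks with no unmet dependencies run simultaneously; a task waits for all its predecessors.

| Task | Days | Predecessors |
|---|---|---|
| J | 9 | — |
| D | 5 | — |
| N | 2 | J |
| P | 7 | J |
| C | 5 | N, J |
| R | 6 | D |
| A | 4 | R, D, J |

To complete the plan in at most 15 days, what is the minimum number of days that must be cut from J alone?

Current finish: 16 days; target: 15.
J is on every critical path, so each day cut from J cuts the finish by one (this holds down to a finish of 15).
Need 16 − 15 = 1 day off J → J becomes 8 days, finish becomes 15.

1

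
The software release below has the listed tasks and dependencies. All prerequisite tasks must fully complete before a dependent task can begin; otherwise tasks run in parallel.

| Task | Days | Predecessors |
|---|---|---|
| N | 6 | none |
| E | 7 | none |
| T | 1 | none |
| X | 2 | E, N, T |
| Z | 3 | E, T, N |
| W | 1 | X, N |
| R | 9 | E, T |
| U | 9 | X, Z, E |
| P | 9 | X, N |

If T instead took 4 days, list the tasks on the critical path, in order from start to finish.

The binding path is E→Z→U = 7+3+9 = 19; finish at 19 days.
The longest path through T is only 13 days, so T has float 6.
No other chain overtakes it, so the finish is 19 days.

E, Z, U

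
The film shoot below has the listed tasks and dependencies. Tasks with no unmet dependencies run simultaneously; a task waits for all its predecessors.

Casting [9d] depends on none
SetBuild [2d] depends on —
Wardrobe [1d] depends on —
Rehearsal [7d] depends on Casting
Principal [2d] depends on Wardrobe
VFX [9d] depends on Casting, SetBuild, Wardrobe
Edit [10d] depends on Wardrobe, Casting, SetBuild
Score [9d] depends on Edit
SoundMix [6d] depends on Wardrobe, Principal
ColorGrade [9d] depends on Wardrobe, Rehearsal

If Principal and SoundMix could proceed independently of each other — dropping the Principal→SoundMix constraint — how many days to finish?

Before: longest chain Casting→Edit→Score = 9+10+9 = 28, finish 28.
Without Principal→SoundMix, SoundMix's earliest start moves from 3 to 1.
New critical path: Casting→Edit→Score = 9+10+9 = 28 ⇒ 28 days.

28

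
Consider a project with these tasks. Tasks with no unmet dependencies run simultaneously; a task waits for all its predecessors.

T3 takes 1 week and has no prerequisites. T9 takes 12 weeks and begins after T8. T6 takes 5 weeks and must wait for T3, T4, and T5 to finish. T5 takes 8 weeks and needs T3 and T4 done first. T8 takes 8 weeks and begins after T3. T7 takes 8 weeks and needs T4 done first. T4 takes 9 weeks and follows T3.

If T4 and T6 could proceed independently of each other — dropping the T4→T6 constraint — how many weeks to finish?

23

Before: longest chain T3→T4→T5→T6 = 1+9+8+5 = 23, finish 23.
Dropping T4→T6 doesn't change T6's earliest start (18); another predecessor still binds.
New critical path: T3→T4→T5→T6 = 1+9+8+5 = 23 ⇒ 23 weeks.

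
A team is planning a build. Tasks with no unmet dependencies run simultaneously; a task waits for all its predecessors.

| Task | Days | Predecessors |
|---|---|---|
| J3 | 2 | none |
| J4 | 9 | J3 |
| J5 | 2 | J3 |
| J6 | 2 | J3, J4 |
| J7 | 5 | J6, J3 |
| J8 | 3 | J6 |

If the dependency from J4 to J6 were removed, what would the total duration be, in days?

11

Before: longest chain J3→J4→J6→J7 = 2+9+2+5 = 18, finish 18.
Without J4→J6, J6's earliest start moves from 11 to 2.
The longest chain is now J3→J4 = 2+9 = 11, so the project takes 11 days.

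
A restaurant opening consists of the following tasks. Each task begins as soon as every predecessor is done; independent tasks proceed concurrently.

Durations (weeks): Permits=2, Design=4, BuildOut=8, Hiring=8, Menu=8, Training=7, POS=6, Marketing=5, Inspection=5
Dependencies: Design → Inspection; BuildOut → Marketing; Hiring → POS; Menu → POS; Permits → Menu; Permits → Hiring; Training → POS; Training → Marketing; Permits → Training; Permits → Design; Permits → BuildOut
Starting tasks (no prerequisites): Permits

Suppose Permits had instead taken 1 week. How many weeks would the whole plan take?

Actual critical path: Permits→Hiring→POS = 2+8+6 = 16 ⇒ 16 weeks.
Permits lies on that path, so at 1 week the path becomes 15 weeks.
The critical path is still Permits→Hiring→POS; finish is now 15 weeks.

15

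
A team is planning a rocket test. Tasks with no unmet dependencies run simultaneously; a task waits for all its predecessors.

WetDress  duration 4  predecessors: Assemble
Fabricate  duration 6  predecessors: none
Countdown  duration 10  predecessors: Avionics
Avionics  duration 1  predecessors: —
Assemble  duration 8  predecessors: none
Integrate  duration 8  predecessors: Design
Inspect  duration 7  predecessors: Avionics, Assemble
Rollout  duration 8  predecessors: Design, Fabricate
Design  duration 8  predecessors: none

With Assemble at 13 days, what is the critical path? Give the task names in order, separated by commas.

Baseline: Design→Integrate = 8+8 = 16 → 16 days.
Assemble has 1 day of float (longest path through it is 15).
New critical path: Assemble→Inspect = 13+7 = 20 ⇒ 20 days.

Assemble, Inspect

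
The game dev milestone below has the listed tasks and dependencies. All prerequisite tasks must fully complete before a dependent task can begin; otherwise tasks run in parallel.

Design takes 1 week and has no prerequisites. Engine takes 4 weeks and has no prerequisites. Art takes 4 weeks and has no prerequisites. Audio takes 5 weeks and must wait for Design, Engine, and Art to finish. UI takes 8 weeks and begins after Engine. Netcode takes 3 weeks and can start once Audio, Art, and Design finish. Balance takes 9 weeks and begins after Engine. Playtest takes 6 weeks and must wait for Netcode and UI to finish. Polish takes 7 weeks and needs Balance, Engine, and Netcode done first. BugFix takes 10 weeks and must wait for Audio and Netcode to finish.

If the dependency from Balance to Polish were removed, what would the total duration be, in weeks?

22

Original critical path: Engine→Audio→Netcode→BugFix = 4+5+3+10 = 22 ⇒ 22 weeks.
Without Balance→Polish, Polish's earliest start moves from 13 to 12.
New critical path: Engine→Audio→Netcode→BugFix = 4+5+3+10 = 22 ⇒ 22 weeks.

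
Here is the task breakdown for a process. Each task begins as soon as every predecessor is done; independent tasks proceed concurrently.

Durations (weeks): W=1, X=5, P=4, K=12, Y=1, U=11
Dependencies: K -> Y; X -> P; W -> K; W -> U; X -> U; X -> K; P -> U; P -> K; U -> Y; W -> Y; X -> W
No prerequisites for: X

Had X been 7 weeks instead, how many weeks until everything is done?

The binding path is X→P→K→Y = 5+4+12+1 = 22; finish at 22 weeks.
Since X is critical, the +2 change carries straight to that chain (now 24 weeks).
No other chain overtakes it, so the finish is 24 weeks.

24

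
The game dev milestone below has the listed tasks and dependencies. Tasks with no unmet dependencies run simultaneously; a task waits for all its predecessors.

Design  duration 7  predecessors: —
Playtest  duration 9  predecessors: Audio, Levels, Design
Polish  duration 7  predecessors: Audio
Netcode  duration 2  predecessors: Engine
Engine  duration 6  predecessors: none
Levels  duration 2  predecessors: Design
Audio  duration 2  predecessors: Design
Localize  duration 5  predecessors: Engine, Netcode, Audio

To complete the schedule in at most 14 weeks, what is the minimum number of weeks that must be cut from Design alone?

4

Current finish: 18 weeks; target: 14.
Design is on every critical path, so each week cut from Design cuts the finish by one (this holds down to a finish of 13).
Need 18 − 14 = 4 weeks off Design → Design becomes 3 weeks, finish becomes 14.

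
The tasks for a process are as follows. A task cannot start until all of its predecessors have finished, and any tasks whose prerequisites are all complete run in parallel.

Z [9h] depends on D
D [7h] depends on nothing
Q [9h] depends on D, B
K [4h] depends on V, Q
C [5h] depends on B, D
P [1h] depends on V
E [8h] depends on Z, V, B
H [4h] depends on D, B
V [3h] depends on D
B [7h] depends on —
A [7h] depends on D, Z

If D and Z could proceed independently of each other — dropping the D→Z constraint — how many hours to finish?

20

Before: longest chain D→Z→E = 7+9+8 = 24, finish 24.
Without D→Z, Z's earliest start moves from 7 to 0.
After: B→Q→K = 7+9+4 = 20 → 20 hours.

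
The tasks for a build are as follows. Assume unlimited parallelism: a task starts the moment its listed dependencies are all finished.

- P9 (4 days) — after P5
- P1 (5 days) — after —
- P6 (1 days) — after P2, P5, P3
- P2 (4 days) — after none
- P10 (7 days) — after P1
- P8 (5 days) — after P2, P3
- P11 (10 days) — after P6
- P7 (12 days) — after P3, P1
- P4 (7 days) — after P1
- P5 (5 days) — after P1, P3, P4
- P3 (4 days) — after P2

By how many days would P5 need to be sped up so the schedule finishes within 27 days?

1

Current finish: 28 days; target: 27.
P5 is on every critical path, so each day cut from P5 cuts the finish by one (this holds down to a finish of 24).
Need 28 − 27 = 1 day off P5 → P5 becomes 4 days, finish becomes 27.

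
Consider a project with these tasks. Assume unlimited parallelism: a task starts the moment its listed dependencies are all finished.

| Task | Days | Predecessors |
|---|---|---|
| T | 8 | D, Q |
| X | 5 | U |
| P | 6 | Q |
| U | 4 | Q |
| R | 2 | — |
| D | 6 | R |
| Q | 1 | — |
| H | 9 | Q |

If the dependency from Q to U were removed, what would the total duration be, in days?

16

Original critical path: R→D→T = 2+6+8 = 16 ⇒ 16 days.
Without Q→U, U's earliest start moves from 1 to 0.
New critical path: R→D→T = 2+6+8 = 16 ⇒ 16 days.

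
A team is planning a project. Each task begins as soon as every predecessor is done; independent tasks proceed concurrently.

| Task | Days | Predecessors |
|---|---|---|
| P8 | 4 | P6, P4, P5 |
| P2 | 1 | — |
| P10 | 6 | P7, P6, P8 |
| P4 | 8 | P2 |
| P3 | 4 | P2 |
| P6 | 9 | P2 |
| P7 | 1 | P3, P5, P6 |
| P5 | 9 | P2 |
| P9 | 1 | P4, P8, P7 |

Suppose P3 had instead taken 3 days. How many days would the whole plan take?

Critical path before the change: P2→P5→P8→P10 = 1+9+4+6 = 20 giving 20 days.
P3 has 8 days of float (longest path through it is 12).
No other chain overtakes it, so the finish is 20 days.

20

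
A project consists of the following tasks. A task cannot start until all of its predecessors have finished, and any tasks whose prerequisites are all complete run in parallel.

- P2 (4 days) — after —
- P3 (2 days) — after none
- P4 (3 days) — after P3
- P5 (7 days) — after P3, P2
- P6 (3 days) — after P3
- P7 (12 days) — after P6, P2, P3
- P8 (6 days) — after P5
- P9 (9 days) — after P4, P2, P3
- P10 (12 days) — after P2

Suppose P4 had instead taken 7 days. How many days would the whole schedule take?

Critical path before the change: P2→P5→P8 = 4+7+6 = 17 giving 17 days.
P4 has 3 days of float (longest path through it is 14).
Now P3→P4→P9 = 2+7+9 = 18 is longest, so the finish becomes 18 days.

18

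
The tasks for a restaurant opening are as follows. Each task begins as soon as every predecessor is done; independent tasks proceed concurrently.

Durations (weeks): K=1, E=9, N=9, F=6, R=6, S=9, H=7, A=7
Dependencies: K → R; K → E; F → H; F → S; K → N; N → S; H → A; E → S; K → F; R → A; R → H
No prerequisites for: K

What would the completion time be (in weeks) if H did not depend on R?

Before: longest chain K→F→H→A = 1+6+7+7 = 21, finish 21.
Dropping R→H doesn't change H's earliest start (7); another predecessor still binds.
After: K→F→H→A = 1+6+7+7 = 21 → 21 weeks.

21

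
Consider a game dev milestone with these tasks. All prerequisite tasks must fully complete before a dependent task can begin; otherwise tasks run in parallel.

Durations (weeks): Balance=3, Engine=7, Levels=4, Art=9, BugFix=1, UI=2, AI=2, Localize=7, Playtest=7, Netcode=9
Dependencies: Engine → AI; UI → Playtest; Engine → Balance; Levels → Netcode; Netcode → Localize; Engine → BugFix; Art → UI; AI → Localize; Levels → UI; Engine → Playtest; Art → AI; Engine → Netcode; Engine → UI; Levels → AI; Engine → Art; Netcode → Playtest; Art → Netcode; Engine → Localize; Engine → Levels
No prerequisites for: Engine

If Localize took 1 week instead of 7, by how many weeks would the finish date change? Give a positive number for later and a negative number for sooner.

0

Critical path before the change: Engine→Art→Netcode→Localize = 7+9+9+7 = 32 giving 32 weeks.
Since Localize is critical, the -6 change carries straight to that chain (now 26 weeks).
New critical path: Engine→Art→Netcode→Playtest = 7+9+9+7 = 32 ⇒ 32 weeks.
Change in finish: 32 − 32 = +0 weeks.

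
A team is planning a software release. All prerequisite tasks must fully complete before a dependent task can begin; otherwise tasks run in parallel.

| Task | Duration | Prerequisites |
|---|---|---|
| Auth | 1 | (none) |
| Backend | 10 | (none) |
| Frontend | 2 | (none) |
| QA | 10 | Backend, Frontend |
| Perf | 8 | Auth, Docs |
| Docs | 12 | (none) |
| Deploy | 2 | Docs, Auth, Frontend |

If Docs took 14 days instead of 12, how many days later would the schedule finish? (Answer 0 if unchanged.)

2

Actual critical path: Docs→Perf = 12+8 = 20 ⇒ 20 days.
Since Docs is critical, the +2 change carries straight to that chain (now 22 days).
That remains the longest chain; total 22 days.
Change in finish: 22 − 20 = +2 days.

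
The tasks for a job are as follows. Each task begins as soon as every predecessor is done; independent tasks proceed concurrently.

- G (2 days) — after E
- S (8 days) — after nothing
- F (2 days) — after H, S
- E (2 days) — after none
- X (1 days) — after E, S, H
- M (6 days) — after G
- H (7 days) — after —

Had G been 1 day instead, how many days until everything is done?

10

As given, the longest chain is E→G→M = 2+2+6 = 10, so the finish is 10 days.
G is on the critical path; changing it to 1 makes that path 9 days.
New critical path: S→F = 8+2 = 10 ⇒ 10 days.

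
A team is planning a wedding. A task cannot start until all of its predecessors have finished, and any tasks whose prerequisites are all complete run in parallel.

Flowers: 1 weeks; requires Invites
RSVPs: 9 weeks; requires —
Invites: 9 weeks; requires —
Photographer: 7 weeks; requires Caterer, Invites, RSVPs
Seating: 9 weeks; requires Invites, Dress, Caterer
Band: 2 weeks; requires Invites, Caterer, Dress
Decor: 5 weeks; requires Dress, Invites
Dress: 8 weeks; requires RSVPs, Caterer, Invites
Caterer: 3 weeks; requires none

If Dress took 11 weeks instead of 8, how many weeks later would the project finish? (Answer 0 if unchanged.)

Baseline: Invites→Dress→Seating = 9+8+9 = 26 → 26 weeks.
Dress lies on that path, so at 11 weeks the path becomes 29 weeks.
No other chain overtakes it, so the finish is 29 weeks.
Change in finish: 29 − 26 = +3 weeks.

3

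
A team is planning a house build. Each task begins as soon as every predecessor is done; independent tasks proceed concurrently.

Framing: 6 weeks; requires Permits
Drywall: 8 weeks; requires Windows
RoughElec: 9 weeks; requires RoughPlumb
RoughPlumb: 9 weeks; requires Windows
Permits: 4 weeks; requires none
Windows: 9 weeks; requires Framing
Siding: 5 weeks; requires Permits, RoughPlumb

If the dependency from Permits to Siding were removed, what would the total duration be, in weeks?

With the dependency in place, Permits→Framing→Windows→RoughPlumb→RoughElec = 4+6+9+9+9 = 37 sets the finish at 37 weeks.
Dropping Permits→Siding doesn't change Siding's earliest start (28); another predecessor still binds.
New critical path: Permits→Framing→Windows→RoughPlumb→RoughElec = 4+6+9+9+9 = 37 ⇒ 37 weeks.

37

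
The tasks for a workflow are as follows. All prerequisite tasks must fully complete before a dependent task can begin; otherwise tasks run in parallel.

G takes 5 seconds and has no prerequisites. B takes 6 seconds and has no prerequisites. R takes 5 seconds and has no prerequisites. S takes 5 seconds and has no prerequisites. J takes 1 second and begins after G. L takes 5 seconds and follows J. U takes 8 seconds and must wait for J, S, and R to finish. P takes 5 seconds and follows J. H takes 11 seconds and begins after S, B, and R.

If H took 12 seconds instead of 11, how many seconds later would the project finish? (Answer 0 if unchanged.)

1

Baseline: B→H = 6+11 = 17 → 17 seconds.
Since H is critical, the +1 change carries straight to that chain (now 18 seconds).
That remains the longest chain; total 18 seconds.
Change in finish: 18 − 17 = +1 seconds.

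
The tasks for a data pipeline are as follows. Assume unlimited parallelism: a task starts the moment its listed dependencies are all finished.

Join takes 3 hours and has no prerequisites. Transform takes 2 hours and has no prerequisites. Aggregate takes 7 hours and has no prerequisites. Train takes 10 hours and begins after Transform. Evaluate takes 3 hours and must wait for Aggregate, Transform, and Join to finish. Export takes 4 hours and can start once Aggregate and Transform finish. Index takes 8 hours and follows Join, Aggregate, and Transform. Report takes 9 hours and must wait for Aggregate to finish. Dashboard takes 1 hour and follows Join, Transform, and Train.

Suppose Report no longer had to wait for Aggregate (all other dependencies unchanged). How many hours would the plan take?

Original critical path: Aggregate→Report = 7+9 = 16 ⇒ 16 hours.
Without Aggregate→Report, Report's earliest start moves from 7 to 0.
After: Aggregate→Index = 7+8 = 15 → 15 hours.

15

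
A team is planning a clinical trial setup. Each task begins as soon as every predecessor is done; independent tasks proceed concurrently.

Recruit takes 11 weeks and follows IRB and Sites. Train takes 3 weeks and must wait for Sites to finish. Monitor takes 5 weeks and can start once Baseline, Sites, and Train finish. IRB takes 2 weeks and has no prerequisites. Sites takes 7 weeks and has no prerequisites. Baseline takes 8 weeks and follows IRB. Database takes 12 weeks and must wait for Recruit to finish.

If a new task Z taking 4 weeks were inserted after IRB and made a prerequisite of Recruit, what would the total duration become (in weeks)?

30

Originally the clinical trial setup takes 30 weeks.
With Z inserted, Recruit now waits for max(IRB, Sites, Z).
New critical path: Sites→Recruit→Database = 7+11+12 = 30 ⇒ 30 weeks.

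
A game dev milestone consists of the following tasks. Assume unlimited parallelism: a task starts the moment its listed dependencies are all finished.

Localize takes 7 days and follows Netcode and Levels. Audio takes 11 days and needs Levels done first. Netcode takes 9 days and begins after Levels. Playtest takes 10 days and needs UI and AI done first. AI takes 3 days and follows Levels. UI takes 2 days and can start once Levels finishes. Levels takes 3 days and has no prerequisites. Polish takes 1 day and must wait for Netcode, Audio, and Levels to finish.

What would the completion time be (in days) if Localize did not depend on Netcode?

Original critical path: Levels→Netcode→Localize = 3+9+7 = 19 ⇒ 19 days.
Without Netcode→Localize, Localize's earliest start moves from 12 to 3.
After: Levels→AI→Playtest = 3+3+10 = 16 → 16 days.

16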